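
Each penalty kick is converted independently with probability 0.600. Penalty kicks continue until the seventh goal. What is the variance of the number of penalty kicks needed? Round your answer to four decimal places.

7.7778

Y = total penalty kicks until the seventh success; negative binomial with r=7, p=0.60.
Var(Y) = r(1−p)/p² = 7·0.40 / 0.60² = 7.777778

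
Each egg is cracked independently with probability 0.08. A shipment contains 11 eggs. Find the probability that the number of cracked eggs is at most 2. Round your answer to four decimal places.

X ~ Binomial(11, 0.08); P(X ≤ 2) = Σ C(11,k) p^k (1−p)^(11−k) over k:
  k=0: C(11,0)·0.08^0·0.92^11 = 0.399637
  k=1: C(11,1)·0.08^1·0.92^10 = 0.382262
  k=2: C(11,2)·0.08^2·0.92^9 = 0.166201
Total = 0.948100

0.9481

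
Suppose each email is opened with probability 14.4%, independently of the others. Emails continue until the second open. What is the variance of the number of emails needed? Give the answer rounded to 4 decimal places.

82.5617

Y = total emails until the second success; negative binomial with r=2, p=0.144.
Var(Y) = r(1−p)/p² = 2·0.856 / 0.144² = 82.561728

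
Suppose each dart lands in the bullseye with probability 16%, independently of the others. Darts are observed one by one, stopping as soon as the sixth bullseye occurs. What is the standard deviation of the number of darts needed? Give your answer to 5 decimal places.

Y = total darts until the sixth success; negative binomial with r=6, p=0.16.
SD(Y) = √[r(1−p)/p²] = √(196.8750000) = 14.0312152

14.03122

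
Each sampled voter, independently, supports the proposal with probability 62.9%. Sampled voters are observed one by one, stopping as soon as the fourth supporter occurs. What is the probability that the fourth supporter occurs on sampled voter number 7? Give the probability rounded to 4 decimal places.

0.1599

Y = trial on which the fourth success occurs; negative binomial, r=4, p=0.629.
P(Y=7) = C(6,3) · p^4 · (1−p)^3
= 20 · 0.15653 · 0.051065 = 0.159865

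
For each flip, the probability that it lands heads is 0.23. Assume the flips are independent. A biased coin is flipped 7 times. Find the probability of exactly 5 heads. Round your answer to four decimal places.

0.0080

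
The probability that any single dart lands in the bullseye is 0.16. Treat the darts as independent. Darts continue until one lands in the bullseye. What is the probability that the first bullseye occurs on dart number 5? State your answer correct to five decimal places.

0.07966

Geometric (trials to first success), p = 0.16.
P(Y = 5) = (1−p)^4 · p = 0.49787 · 0.16 = 0.0796594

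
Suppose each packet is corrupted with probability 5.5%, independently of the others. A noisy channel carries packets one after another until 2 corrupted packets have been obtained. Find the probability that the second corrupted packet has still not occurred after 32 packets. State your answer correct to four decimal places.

Needing more than 32 packets ⇔ fewer than 2 successes in the first 32. With X ~ Binomial(32, 0.055), P(Y > 32) = P(X ≤ 1).
  k=0: C(32,0)·0.055^0·0.945^32 = 0.163613
  k=1: C(32,1)·0.055^1·0.945^31 = 0.304718
P(X ≤ 1) = 0.468331

0.4683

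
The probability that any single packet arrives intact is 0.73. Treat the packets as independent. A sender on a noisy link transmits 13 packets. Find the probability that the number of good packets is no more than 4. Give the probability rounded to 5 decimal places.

0.00180

X ~ Binomial(13, 0.73); P(X ≤ 4) = Σ C(13,k) p^k (1−p)^(13−k) over k:
  k=0: C(13,0)·0.73^0·0.27^13 = 0.0000000
  k=1: C(13,1)·0.73^1·0.27^12 = 0.0000014
  k=2: C(13,2)·0.73^2·0.27^11 = 0.0000231
  k=3: C(13,3)·0.73^3·0.27^10 = 0.0002291
  k=4: C(13,4)·0.73^4·0.27^9 = 0.0015484
Total = 0.0018020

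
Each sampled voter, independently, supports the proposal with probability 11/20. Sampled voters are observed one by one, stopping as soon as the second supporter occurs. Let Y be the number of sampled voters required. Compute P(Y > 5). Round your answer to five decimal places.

Needing more than 5 sampled voters ⇔ fewer than 2 successes in the first 5. With X ~ Binomial(5, 0.55), P(Y > 5) = P(X ≤ 1).
  k=0: C(5,0)·0.55^0·0.45^5 = 0.0184528
  k=1: C(5,1)·0.55^1·0.45^4 = 0.1127672
P(X ≤ 1) = 0.1312200

0.13122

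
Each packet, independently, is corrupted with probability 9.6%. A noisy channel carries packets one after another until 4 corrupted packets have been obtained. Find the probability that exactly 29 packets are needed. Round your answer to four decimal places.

0.0223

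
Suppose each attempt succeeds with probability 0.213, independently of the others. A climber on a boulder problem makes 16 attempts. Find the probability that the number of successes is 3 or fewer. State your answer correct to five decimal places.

0.54624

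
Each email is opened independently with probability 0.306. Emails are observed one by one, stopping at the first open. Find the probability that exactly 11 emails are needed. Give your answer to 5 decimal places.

Geometric (trials to first success), p = 0.306.
P(Y = 11) = (1−p)^10 · p = 0.025918 · 0.306 = 0.0079308

0.00793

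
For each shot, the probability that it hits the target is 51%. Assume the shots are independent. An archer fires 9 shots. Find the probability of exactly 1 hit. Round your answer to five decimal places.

X ~ Binomial(n=9, p=0.51).
P(X=1) = C(9,1) · p^1 · (1−p)^8
= 9 · 0.51 · 0.0033233 = 0.0152539

0.01525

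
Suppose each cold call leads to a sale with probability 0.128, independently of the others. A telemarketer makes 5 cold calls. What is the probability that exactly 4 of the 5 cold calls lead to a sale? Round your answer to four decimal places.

0.0012

X ~ Binomial(n=5, p=0.128).
P(X=4) = C(5,4) · p^4 · (1−p)^1
= 5 · 0.00026844 · 0.872 = 0.001170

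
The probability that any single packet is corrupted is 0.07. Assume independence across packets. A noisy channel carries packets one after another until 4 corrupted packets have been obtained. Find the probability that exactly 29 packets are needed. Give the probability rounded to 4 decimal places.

0.0128

Y = trial on which the fourth success occurs; negative binomial, r=4, p=0.07.
P(Y=29) = C(28,3) · p^4 · (1−p)^25
= 3276 · 2.401e-05 · 0.16296 = 0.012818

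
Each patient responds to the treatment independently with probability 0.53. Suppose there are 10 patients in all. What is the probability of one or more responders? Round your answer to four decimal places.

P(at least one) = 1 − P(none) = 1 − (1 − 0.53)^10
= 1 − 0.000526 = 0.999474

0.9995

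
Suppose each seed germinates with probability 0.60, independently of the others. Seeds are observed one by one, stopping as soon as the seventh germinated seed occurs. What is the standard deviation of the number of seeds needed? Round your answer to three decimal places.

Y = total seeds until the seventh success; negative binomial with r=7, p=0.60.
SD(Y) = √[r(1−p)/p²] = √(7.77778) = 2.78887

2.789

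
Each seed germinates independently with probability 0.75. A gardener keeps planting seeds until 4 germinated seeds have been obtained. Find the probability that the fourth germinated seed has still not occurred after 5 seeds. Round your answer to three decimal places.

0.367

Needing more than 5 seeds ⇔ fewer than 4 successes in the first 5. With X ~ Binomial(5, 0.75), P(Y > 5) = P(X ≤ 3).
  k=0: C(5,0)·0.75^0·0.25^5 = 0.00098
  k=1: C(5,1)·0.75^1·0.25^4 = 0.01465
  k=2: C(5,2)·0.75^2·0.25^3 = 0.08789
  k=3: C(5,3)·0.75^3·0.25^2 = 0.26367
P(X ≤ 3) = 0.36719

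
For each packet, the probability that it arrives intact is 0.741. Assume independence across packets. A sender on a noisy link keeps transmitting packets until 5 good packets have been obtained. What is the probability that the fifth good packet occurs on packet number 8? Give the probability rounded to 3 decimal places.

0.136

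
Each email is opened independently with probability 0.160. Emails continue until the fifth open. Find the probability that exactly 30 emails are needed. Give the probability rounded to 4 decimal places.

Y = trial on which the fifth success occurs; negative binomial, r=5, p=0.16.
P(Y=30) = C(29,4) · p^5 · (1−p)^25
= 23751 · 0.00010486 · 0.012793 = 0.031861

0.0319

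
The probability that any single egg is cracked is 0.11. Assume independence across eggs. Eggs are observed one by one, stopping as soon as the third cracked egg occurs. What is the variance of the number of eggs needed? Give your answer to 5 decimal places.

220.66116

Y = total eggs until the third success; negative binomial with r=3, p=0.11.
Var(Y) = r(1−p)/p² = 3·0.89 / 0.11² = 220.6611570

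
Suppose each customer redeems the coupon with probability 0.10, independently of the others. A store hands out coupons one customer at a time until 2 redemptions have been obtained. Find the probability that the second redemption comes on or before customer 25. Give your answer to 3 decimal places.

Finishing within 25 customers ⇔ at least 2 successes in the first 25. With X ~ Binomial(25, 0.10), P(Y ≤ 25) = 1 − P(X ≤ 1).
  k=0: C(25,0)·0.10^0·0.90^25 = 0.07179
  k=1: C(25,1)·0.10^1·0.90^24 = 0.19942
1 − 0.27121 = 0.72879

0.729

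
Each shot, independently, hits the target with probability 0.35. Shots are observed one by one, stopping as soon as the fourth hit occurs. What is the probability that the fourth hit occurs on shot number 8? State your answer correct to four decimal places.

0.0938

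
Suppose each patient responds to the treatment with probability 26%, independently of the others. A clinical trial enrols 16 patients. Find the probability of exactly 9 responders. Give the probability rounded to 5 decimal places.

0.00755

X ~ Binomial(n=16, p=0.26).
P(X=9) = C(16,9) · p^9 · (1−p)^7
= 11440 · 5.4295e-06 · 0.12151 = 0.0075476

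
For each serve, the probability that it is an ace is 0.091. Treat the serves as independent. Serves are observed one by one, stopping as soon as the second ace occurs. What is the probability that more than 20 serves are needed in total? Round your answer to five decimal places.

0.44537

Needing more than 20 serves ⇔ fewer than 2 successes in the first 20. With X ~ Binomial(20, 0.091), P(Y > 20) = P(X ≤ 1).
  k=0: C(20,0)·0.091^0·0.909^20 = 0.1483466
  k=1: C(20,1)·0.091^1·0.909^19 = 0.2970196
P(X ≤ 1) = 0.4453663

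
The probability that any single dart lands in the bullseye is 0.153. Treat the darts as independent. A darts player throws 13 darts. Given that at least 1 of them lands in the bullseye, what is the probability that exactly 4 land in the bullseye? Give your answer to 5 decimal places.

X ~ Binomial(13, 0.153). Want P(X=4 | X≥1) = P(X=4) / P(X≥1).
P(X=4) = C(13,4)·0.153^4·0.847^9 = 0.0879068
P(X≥1) = 1 − 0.1154740 = 0.8845260
Ratio = 0.0879068 / 0.8845260 = 0.0993829

0.09938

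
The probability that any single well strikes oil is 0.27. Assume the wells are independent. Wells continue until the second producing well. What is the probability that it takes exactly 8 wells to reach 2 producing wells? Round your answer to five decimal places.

0.07723

Y = trial on which the second success occurs; negative binomial, r=2, p=0.27.
P(Y=8) = C(7,1) · p^2 · (1−p)^6
= 7 · 0.0729 · 0.15133 = 0.0772259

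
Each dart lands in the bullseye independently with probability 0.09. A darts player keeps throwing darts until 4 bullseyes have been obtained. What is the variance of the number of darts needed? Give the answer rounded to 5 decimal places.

Y = total darts until the fourth success; negative binomial with r=4, p=0.09.
Var(Y) = r(1−p)/p² = 4·0.91 / 0.09² = 449.3827160

449.38272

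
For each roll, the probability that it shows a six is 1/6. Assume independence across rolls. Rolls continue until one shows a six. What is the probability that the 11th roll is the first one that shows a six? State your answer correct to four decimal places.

Geometric (trials to first success), p = 0.166667.
P(Y = 11) = (1−p)^10 · p = 0.16151 · 0.166667 = 0.026918

0.0269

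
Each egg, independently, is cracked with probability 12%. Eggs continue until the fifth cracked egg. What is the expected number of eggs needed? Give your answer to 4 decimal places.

41.6667

Y = total eggs until the fifth success; negative binomial with r=5, p=0.12.
E[Y] = r / p = 5 / 0.12 = 41.666667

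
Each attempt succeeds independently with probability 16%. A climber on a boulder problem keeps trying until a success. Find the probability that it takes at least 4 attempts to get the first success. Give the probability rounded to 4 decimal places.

0.5927

Y = number of attempts to the first success; geometric, p = 0.16.
P(Y > 3) = P(first 3 all fail) = (1−p)^3 = 0.592704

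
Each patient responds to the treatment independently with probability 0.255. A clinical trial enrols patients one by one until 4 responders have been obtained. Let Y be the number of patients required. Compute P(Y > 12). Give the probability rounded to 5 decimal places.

Needing more than 12 patients ⇔ fewer than 4 successes in the first 12. With X ~ Binomial(12, 0.255), P(Y > 12) = P(X ≤ 3).
  k=0: C(12,0)·0.255^0·0.745^12 = 0.0292331
  k=1: C(12,1)·0.255^1·0.745^11 = 0.1200716
  k=2: C(12,2)·0.255^2·0.745^10 = 0.2260409
  k=3: C(12,3)·0.255^3·0.745^9 = 0.2578990
P(X ≤ 3) = 0.6332447

0.63324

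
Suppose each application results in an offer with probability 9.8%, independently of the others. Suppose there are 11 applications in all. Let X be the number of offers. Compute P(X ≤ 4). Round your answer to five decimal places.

X ~ Binomial(11, 0.098); P(X ≤ 4) = Σ C(11,k) p^k (1−p)^(11−k) over k:
  k=0: C(11,0)·0.098^0·0.902^11 = 0.3215673
  k=1: C(11,1)·0.098^1·0.902^10 = 0.3843122
  k=2: C(11,2)·0.098^2·0.902^9 = 0.2087727
  k=3: C(11,3)·0.098^3·0.902^8 = 0.0680479
  k=4: C(11,4)·0.098^4·0.902^7 = 0.0147865
Total = 0.9974865

0.99749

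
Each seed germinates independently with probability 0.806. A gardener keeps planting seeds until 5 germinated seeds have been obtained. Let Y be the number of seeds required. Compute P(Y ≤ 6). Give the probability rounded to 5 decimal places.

Finishing within 6 seeds ⇔ at least 5 successes in the first 6. With X ~ Binomial(6, 0.806), P(Y ≤ 6) = 1 − P(X ≤ 4).
  k=0: C(6,0)·0.806^0·0.194^6 = 0.0000533
  k=1: C(6,1)·0.806^1·0.194^5 = 0.0013289
  k=2: C(6,2)·0.806^2·0.194^4 = 0.0138028
  k=3: C(6,3)·0.806^3·0.194^3 = 0.0764611
  k=4: C(6,4)·0.806^4·0.194^2 = 0.2382511
1 − 0.3298972 = 0.6701028

0.67010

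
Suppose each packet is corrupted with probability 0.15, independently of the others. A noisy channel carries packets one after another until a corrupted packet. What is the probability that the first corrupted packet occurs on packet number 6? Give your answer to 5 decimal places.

Geometric (trials to first success), p = 0.15.
P(Y = 6) = (1−p)^5 · p = 0.44371 · 0.15 = 0.0665558

0.06656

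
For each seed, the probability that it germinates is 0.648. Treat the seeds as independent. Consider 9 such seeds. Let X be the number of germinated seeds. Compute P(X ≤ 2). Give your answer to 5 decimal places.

X ~ Binomial(9, 0.648); P(X ≤ 2) = Σ C(9,k) p^k (1−p)^(9−k) over k:
  k=0: C(9,0)·0.648^0·0.352^9 = 0.0000830
  k=1: C(9,1)·0.648^1·0.352^8 = 0.0013745
  k=2: C(9,2)·0.648^2·0.352^7 = 0.0101216
Total = 0.0115792

0.01158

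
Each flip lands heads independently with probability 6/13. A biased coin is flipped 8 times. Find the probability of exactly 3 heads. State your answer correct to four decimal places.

0.2492

X ~ Binomial(n=8, p=0.461538).
P(X=3) = C(8,3) · p^3 · (1−p)^5
= 56 · 0.098316 · 0.045266 = 0.249221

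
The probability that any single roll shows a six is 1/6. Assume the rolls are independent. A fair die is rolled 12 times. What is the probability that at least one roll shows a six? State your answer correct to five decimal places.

0.88784

P(at least one) = 1 − P(none) = 1 − (1 − 0.166667)^12
= 1 − 0.1121567 = 0.8878433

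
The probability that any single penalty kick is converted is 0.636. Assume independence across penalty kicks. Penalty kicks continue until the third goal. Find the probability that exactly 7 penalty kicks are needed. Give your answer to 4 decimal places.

0.0677

Y = trial on which the third success occurs; negative binomial, r=3, p=0.636.
P(Y=7) = C(6,2) · p^3 · (1−p)^4
= 15 · 0.25726 · 0.017555 = 0.067744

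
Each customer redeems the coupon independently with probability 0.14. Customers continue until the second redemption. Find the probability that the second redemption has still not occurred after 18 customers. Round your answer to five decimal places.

Needing more than 18 customers ⇔ fewer than 2 successes in the first 18. With X ~ Binomial(18, 0.14), P(Y > 18) = P(X ≤ 1).
  k=0: C(18,0)·0.14^0·0.86^18 = 0.0662174
  k=1: C(18,1)·0.14^1·0.86^17 = 0.1940324
P(X ≤ 1) = 0.2602498

0.26025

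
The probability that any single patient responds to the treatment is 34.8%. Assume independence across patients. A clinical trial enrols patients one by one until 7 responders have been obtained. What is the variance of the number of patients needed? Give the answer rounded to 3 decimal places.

37.687

Y = total patients until the seventh success; negative binomial with r=7, p=0.348.
Var(Y) = r(1−p)/p² = 7·0.652 / 0.348² = 37.68662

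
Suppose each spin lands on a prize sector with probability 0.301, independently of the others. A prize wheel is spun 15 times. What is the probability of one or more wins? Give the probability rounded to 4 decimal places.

P(at least one) = 1 − P(none) = 1 − (1 − 0.301)^15
= 1 − 0.004647 = 0.995353

0.9954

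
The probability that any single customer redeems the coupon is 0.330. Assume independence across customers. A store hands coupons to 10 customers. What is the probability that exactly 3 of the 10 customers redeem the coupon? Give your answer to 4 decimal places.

X ~ Binomial(n=10, p=0.33).
P(X=3) = C(10,3) · p^3 · (1−p)^7
= 120 · 0.035937 · 0.060607 = 0.261365

0.2614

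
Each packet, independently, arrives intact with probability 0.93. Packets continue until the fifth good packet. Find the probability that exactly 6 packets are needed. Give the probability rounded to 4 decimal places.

0.2435

Y = trial on which the fifth success occurs; negative binomial, r=5, p=0.93.
P(Y=6) = C(5,4) · p^5 · (1−p)^1
= 5 · 0.69569 · 0.07 = 0.243491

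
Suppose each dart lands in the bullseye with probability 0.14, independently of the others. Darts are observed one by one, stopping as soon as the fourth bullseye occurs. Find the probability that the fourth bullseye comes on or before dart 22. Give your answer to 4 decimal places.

0.3717

Finishing within 22 darts ⇔ at least 4 successes in the first 22. With X ~ Binomial(22, 0.14), P(Y ≤ 22) = 1 − P(X ≤ 3).
  k=0: C(22,0)·0.14^0·0.86^22 = 0.036221
  k=1: C(22,1)·0.14^1·0.86^21 = 0.129723
  k=2: C(22,2)·0.14^2·0.86^20 = 0.221736
  k=3: C(22,3)·0.14^3·0.86^19 = 0.240644
1 − 0.628325 = 0.371675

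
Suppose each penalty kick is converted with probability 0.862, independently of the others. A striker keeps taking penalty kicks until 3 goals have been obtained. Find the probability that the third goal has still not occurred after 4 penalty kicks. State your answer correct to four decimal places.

0.0943

Needing more than 4 penalty kicks ⇔ fewer than 3 successes in the first 4. With X ~ Binomial(4, 0.862), P(Y > 4) = P(X ≤ 2).
  k=0: C(4,0)·0.862^0·0.138^4 = 0.000363
  k=1: C(4,1)·0.862^1·0.138^3 = 0.009062
  k=2: C(4,2)·0.862^2·0.138^2 = 0.084903
P(X ≤ 2) = 0.094327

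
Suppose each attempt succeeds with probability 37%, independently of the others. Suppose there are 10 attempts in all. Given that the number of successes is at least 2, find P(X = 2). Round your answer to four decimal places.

X ~ Binomial(10, 0.37). Want P(X=2 | X≥2) = P(X=2) / P(X≥2).
P(X=2) = C(10,2)·0.37^2·0.63^8 = 0.152876
P(X≥2) = 1 − 0.009849 − 0.057845 = 0.932306
Ratio = 0.152876 / 0.932306 = 0.163977

0.1640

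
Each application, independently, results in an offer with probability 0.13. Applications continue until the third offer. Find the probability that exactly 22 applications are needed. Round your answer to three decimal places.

Y = trial on which the third success occurs; negative binomial, r=3, p=0.13.
P(Y=22) = C(21,2) · p^3 · (1−p)^19
= 210 · 0.002197 · 0.070936 = 0.03273

0.033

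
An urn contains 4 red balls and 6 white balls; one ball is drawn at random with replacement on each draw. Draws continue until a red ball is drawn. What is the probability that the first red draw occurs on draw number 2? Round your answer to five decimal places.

0.24000

Geometric (trials to first success), p = 0.40.
P(Y = 2) = (1−p)^1 · p = 0.6 · 0.40 = 0.2400000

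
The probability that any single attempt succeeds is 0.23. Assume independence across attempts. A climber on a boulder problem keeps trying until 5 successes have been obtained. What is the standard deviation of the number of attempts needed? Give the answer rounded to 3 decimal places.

8.531

Y = total attempts until the fifth success; negative binomial with r=5, p=0.23.
SD(Y) = √[r(1−p)/p²] = √(72.77883) = 8.53105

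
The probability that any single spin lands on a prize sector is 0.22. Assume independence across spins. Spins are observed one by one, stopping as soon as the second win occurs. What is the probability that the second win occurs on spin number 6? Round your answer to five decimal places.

Y = trial on which the second success occurs; negative binomial, r=2, p=0.22.
P(Y=6) = C(5,1) · p^2 · (1−p)^4
= 5 · 0.0484 · 0.37015 = 0.0895764

0.08958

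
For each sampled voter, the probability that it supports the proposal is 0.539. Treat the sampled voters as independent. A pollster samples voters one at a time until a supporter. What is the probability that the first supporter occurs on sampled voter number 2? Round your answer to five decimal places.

0.24848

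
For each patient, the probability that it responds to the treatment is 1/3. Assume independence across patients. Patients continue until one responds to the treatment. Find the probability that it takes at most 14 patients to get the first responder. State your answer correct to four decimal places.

Y = number of patients to the first success; geometric, p = 0.333333.
P(Y ≤ 14) = 1 − (1−p)^14 = 1 − 0.003425 = 0.996575

0.9966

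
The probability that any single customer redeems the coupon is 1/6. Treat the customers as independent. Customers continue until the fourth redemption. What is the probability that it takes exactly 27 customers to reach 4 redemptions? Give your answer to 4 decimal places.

0.0303

Y = trial on which the fourth success occurs; negative binomial, r=4, p=0.166667.
P(Y=27) = C(26,3) · p^4 · (1−p)^23
= 2600 · 0.0007716 · 0.015095 = 0.030283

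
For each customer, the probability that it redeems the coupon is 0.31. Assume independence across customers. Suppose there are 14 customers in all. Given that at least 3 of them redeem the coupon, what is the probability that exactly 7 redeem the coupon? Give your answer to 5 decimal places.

0.08197

X ~ Binomial(14, 0.31). Want P(X=7 | X≥3) = P(X=7) / P(X≥3).
P(X=7) = C(14,7)·0.31^7·0.69^7 = 0.0703109
P(X≥3) = 1 − 0.0055448 − 0.0348761 − 0.1018483 = 0.8577308
Ratio = 0.0703109 / 0.8577308 = 0.0819732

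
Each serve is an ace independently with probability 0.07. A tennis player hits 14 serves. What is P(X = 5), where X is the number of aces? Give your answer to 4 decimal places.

X ~ Binomial(n=14, p=0.07).
P(X=5) = C(14,5) · p^5 · (1−p)^9
= 2002 · 1.6807e-06 · 0.52041 = 0.001751

0.0018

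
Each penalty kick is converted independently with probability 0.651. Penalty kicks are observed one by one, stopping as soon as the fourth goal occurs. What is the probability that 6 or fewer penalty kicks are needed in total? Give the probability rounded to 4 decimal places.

0.6491

Finishing within 6 penalty kicks ⇔ at least 4 successes in the first 6. With X ~ Binomial(6, 0.651), P(Y ≤ 6) = 1 − P(X ≤ 3).
  k=0: C(6,0)·0.651^0·0.349^6 = 0.001807
  k=1: C(6,1)·0.651^1·0.349^5 = 0.020224
  k=2: C(6,2)·0.651^2·0.349^4 = 0.094309
  k=3: C(6,3)·0.651^3·0.349^3 = 0.234557
1 − 0.350897 = 0.649103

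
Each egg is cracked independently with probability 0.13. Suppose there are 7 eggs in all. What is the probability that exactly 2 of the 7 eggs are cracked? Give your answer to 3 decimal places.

0.177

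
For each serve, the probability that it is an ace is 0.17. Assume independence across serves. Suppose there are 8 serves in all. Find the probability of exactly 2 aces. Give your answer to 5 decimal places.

0.26456

X ~ Binomial(n=8, p=0.17).
P(X=2) = C(8,2) · p^2 · (1−p)^6
= 28 · 0.0289 · 0.32694 = 0.2645602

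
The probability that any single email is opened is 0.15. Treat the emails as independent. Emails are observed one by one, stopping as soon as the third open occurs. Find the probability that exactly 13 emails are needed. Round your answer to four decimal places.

Y = trial on which the third success occurs; negative binomial, r=3, p=0.15.
P(Y=13) = C(12,2) · p^3 · (1−p)^10
= 66 · 0.003375 · 0.19687 = 0.043854

0.0439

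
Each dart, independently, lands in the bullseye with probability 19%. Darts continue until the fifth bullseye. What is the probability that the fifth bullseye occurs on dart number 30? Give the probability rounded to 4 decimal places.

0.0303

Y = trial on which the fifth success occurs; negative binomial, r=5, p=0.19.
P(Y=30) = C(29,4) · p^5 · (1−p)^25
= 23751 · 0.00024761 · 0.0051538 = 0.030309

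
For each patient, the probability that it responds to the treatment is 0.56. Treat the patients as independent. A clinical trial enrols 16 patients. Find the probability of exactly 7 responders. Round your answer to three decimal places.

X ~ Binomial(n=16, p=0.56).
P(X=7) = C(16,7) · p^7 · (1−p)^9
= 11440 · 0.017271 · 0.00061812 = 0.12213

0.122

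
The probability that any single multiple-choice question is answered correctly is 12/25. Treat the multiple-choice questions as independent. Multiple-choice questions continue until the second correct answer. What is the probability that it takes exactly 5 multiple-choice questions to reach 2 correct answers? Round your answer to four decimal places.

0.1296

Y = trial on which the second success occurs; negative binomial, r=2, p=0.48.
P(Y=5) = C(4,1) · p^2 · (1−p)^3
= 4 · 0.2304 · 0.14061 = 0.129584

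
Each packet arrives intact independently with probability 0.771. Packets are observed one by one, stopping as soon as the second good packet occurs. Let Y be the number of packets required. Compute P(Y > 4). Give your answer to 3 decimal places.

Needing more than 4 packets ⇔ fewer than 2 successes in the first 4. With X ~ Binomial(4, 0.771), P(Y > 4) = P(X ≤ 1).
  k=0: C(4,0)·0.771^0·0.229^4 = 0.00275
  k=1: C(4,1)·0.771^1·0.229^3 = 0.03704
P(X ≤ 1) = 0.03979

0.040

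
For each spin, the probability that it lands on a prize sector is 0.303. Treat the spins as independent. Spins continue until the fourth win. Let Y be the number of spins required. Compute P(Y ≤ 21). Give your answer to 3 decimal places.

0.919

Finishing within 21 spins ⇔ at least 4 successes in the first 21. With X ~ Binomial(21, 0.303), P(Y ≤ 21) = 1 − P(X ≤ 3).
  k=0: C(21,0)·0.303^0·0.697^21 = 0.00051
  k=1: C(21,1)·0.303^1·0.697^20 = 0.00466
  k=2: C(21,2)·0.303^2·0.697^19 = 0.02025
  k=3: C(21,3)·0.303^3·0.697^18 = 0.05577
1 − 0.08119 = 0.91881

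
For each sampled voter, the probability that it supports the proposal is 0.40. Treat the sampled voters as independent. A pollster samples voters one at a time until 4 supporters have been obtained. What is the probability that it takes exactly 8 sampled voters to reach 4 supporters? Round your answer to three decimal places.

Y = trial on which the fourth success occurs; negative binomial, r=4, p=0.40.
P(Y=8) = C(7,3) · p^4 · (1−p)^4
= 35 · 0.0256 · 0.1296 = 0.11612

0.116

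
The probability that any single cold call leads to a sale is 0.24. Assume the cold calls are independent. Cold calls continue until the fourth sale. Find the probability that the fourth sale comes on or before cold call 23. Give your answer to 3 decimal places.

0.838

Finishing within 23 cold calls ⇔ at least 4 successes in the first 23. With X ~ Binomial(23, 0.24), P(Y ≤ 23) = 1 − P(X ≤ 3).
  k=0: C(23,0)·0.24^0·0.76^23 = 0.00181
  k=1: C(23,1)·0.24^1·0.76^22 = 0.01318
  k=2: C(23,2)·0.24^2·0.76^21 = 0.04578
  k=3: C(23,3)·0.24^3·0.76^20 = 0.10119
1 − 0.16195 = 0.83805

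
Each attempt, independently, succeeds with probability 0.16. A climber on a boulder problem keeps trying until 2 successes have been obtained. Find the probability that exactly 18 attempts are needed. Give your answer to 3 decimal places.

Y = trial on which the second success occurs; negative binomial, r=2, p=0.16.
P(Y=18) = C(17,1) · p^2 · (1−p)^16
= 17 · 0.0256 · 0.061442 = 0.02674

0.027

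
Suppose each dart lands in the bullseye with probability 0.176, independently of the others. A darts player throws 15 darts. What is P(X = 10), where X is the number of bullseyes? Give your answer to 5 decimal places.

0.00003

X ~ Binomial(n=15, p=0.176).
P(X=10) = C(15,10) · p^10 · (1−p)^5
= 3003 · 2.8518e-08 · 0.37987 = 0.0000325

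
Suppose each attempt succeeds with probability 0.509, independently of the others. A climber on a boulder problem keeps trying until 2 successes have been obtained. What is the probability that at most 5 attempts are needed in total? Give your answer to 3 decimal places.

0.824

Finishing within 5 attempts ⇔ at least 2 successes in the first 5. With X ~ Binomial(5, 0.509), P(Y ≤ 5) = 1 − P(X ≤ 1).
  k=0: C(5,0)·0.509^0·0.491^5 = 0.02854
  k=1: C(5,1)·0.509^1·0.491^4 = 0.14792
1 − 0.17645 = 0.82355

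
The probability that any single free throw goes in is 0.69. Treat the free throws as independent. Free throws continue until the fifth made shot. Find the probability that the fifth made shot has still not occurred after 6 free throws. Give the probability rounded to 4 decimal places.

Needing more than 6 free throws ⇔ fewer than 5 successes in the first 6. With X ~ Binomial(6, 0.69), P(Y > 6) = P(X ≤ 4).
  k=0: C(6,0)·0.69^0·0.31^6 = 0.000888
  k=1: C(6,1)·0.69^1·0.31^5 = 0.011852
  k=2: C(6,2)·0.69^2·0.31^4 = 0.065953
  k=3: C(6,3)·0.69^3·0.31^3 = 0.195732
  k=4: C(6,4)·0.69^4·0.31^2 = 0.326747
P(X ≤ 4) = 0.601172

0.6012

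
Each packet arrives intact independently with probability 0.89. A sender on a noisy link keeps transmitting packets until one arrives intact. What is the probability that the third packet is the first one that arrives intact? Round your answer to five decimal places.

0.01077

Geometric (trials to first success), p = 0.89.
P(Y = 3) = (1−p)^2 · p = 0.0121 · 0.89 = 0.0107690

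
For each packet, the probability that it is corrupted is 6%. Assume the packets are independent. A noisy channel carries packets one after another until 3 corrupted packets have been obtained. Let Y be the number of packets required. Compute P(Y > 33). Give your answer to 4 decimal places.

0.6823

Needing more than 33 packets ⇔ fewer than 3 successes in the first 33. With X ~ Binomial(33, 0.06), P(Y > 33) = P(X ≤ 2).
  k=0: C(33,0)·0.06^0·0.94^33 = 0.129783
  k=1: C(33,1)·0.06^1·0.94^32 = 0.273374
  k=2: C(33,2)·0.06^2·0.94^31 = 0.279190
P(X ≤ 2) = 0.682347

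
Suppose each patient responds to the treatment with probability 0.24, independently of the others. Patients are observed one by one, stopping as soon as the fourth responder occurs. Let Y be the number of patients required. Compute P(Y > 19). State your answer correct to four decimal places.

0.2968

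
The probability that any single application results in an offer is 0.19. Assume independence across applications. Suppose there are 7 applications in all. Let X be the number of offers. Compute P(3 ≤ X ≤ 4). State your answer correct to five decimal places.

0.12758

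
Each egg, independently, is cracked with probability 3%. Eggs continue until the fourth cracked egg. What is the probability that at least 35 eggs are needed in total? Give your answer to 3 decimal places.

0.982

Needing more than 34 eggs ⇔ fewer than 4 successes in the first 34. With X ~ Binomial(34, 0.03), P(Y > 34) = P(X ≤ 3).
  k=0: C(34,0)·0.03^0·0.97^34 = 0.35501
  k=1: C(34,1)·0.03^1·0.97^33 = 0.37331
  k=2: C(34,2)·0.03^2·0.97^32 = 0.19050
  k=3: C(34,3)·0.03^3·0.97^31 = 0.06285
P(X ≤ 3) = 0.98167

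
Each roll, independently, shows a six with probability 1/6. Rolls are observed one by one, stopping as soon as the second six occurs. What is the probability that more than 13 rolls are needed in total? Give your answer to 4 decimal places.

0.3365

Needing more than 13 rolls ⇔ fewer than 2 successes in the first 13. With X ~ Binomial(13, 0.166667), P(Y > 13) = P(X ≤ 1).
  k=0: C(13,0)·0.166667^0·0.833333^13 = 0.093464
  k=1: C(13,1)·0.166667^1·0.833333^12 = 0.243006
P(X ≤ 1) = 0.336470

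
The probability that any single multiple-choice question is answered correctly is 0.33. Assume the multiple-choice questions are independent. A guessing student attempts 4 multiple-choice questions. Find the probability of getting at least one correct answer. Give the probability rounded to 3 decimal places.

P(at least one) = 1 − P(none) = 1 − (1 − 0.33)^4
= 1 − 0.20151 = 0.79849

0.798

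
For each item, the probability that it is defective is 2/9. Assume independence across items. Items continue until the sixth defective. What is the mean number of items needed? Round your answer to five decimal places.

Y = total items until the sixth success; negative binomial with r=6, p=0.222222.
E[Y] = r / p = 6 / 0.222222 = 27.0000000

27.00000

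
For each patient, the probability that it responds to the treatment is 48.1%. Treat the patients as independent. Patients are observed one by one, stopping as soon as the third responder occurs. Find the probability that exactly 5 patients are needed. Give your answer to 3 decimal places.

Y = trial on which the third success occurs; negative binomial, r=3, p=0.481.
P(Y=5) = C(4,2) · p^3 · (1−p)^2
= 6 · 0.11128 · 0.26936 = 0.17985

0.180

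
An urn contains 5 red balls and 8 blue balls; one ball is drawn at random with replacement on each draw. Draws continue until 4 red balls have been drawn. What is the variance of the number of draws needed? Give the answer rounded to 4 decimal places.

16.6400

Y = total draws until the fourth success; negative binomial with r=4, p=0.384615.
Var(Y) = r(1−p)/p² = 4·0.615385 / 0.384615² = 16.640000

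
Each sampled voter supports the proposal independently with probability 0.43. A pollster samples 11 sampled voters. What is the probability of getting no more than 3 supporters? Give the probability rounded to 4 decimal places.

0.2300

X ~ Binomial(11, 0.43); P(X ≤ 3) = Σ C(11,k) p^k (1−p)^(11−k) over k:
  k=0: C(11,0)·0.43^0·0.57^11 = 0.002064
  k=1: C(11,1)·0.43^1·0.57^10 = 0.017124
  k=2: C(11,2)·0.43^2·0.57^9 = 0.064591
  k=3: C(11,3)·0.43^3·0.57^8 = 0.146180
Total = 0.229959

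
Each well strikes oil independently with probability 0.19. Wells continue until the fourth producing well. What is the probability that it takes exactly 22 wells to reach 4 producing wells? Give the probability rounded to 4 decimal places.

0.0390

Y = trial on which the fourth success occurs; negative binomial, r=4, p=0.19.
P(Y=22) = C(21,3) · p^4 · (1−p)^18
= 1330 · 0.0013032 · 0.022528 = 0.039048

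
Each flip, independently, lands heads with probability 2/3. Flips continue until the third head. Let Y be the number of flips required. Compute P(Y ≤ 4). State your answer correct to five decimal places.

0.59259

Finishing within 4 flips ⇔ at least 3 successes in the first 4. With X ~ Binomial(4, 0.666667), P(Y ≤ 4) = 1 − P(X ≤ 2).
  k=0: C(4,0)·0.666667^0·0.333333^4 = 0.0123457
  k=1: C(4,1)·0.666667^1·0.333333^3 = 0.0987654
  k=2: C(4,2)·0.666667^2·0.333333^2 = 0.2962963
1 − 0.4074074 = 0.5925926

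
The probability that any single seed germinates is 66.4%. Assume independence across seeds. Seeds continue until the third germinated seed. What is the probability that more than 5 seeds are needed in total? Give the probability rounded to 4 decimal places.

Needing more than 5 seeds ⇔ fewer than 3 successes in the first 5. With X ~ Binomial(5, 0.664), P(Y > 5) = P(X ≤ 2).
  k=0: C(5,0)·0.664^0·0.336^5 = 0.004282
  k=1: C(5,1)·0.664^1·0.336^4 = 0.042315
  k=2: C(5,2)·0.664^2·0.336^3 = 0.167245
P(X ≤ 2) = 0.213843

0.2138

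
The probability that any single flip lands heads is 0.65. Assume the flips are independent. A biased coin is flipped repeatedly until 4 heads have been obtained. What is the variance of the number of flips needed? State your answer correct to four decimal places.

Y = total flips until the fourth success; negative binomial with r=4, p=0.65.
Var(Y) = r(1−p)/p² = 4·0.35 / 0.65² = 3.313609

3.3136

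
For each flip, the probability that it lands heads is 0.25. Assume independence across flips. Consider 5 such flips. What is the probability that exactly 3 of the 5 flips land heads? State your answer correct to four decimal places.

0.0879

X ~ Binomial(n=5, p=0.25).
P(X=3) = C(5,3) · p^3 · (1−p)^2
= 10 · 0.015625 · 0.5625 = 0.087891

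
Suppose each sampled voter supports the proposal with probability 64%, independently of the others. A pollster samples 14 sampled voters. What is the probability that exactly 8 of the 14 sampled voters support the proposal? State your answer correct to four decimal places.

0.1840

X ~ Binomial(n=14, p=0.64).
P(X=8) = C(14,8) · p^8 · (1−p)^6
= 3003 · 0.028147 · 0.0021768 = 0.183997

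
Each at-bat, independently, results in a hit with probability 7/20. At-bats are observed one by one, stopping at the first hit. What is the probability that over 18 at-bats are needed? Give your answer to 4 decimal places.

Y = number of at-bats to the first success; geometric, p = 0.35.
P(Y > 18) = P(first 18 all fail) = (1−p)^18 = 0.000429

0.0004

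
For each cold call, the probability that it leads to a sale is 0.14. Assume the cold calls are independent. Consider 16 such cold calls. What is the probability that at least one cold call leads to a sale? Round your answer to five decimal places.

0.91047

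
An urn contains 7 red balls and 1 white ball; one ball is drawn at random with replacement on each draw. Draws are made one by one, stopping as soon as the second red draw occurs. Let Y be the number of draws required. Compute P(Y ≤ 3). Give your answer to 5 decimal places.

0.95703

Finishing within 3 draws ⇔ at least 2 successes in the first 3. With X ~ Binomial(3, 0.875), P(Y ≤ 3) = 1 − P(X ≤ 1).
  k=0: C(3,0)·0.875^0·0.125^3 = 0.0019531
  k=1: C(3,1)·0.875^1·0.125^2 = 0.0410156
1 − 0.0429688 = 0.9570312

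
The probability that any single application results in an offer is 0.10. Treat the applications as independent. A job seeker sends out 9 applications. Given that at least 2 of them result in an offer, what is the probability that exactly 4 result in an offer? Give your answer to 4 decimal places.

X ~ Binomial(9, 0.10). Want P(X=4 | X≥2) = P(X=4) / P(X≥2).
P(X=4) = C(9,4)·0.10^4·0.90^5 = 0.007440
P(X≥2) = 1 − 0.387420 − 0.387420 = 0.225159
Ratio = 0.007440 / 0.225159 = 0.033044

0.0330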